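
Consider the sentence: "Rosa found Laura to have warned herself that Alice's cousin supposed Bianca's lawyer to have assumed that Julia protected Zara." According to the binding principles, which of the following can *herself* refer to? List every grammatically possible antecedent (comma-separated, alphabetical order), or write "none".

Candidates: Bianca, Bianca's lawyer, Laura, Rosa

*herself* is a reflexive; Principle A requires it to be bound within its binding domain — the clause headed by 'warned'.
— Bianca: possessor inside the subject DP of the clause headed by 'assumed'; does not c-command the reflexive — cannot bind it (Principle A).
— Bianca's lawyer: subject of the clause headed by 'assumed'; does not c-command the reflexive — cannot bind it (Principle A).
— Laura: subject of the clause headed by 'warned'; c-commands the reflexive within its binding domain — allowed (Principle A).
— Rosa: subject of the matrix clause; c-commands the reflexive but lies outside its binding domain — cannot bind it (Principle A).

Laura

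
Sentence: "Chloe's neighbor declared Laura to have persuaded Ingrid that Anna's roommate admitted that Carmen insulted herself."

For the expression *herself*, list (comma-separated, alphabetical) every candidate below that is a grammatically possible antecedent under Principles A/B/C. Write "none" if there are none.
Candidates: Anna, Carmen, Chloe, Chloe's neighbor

Carmen

*herself* is a reflexive; Principle A requires it to be bound within its binding domain — the clause headed by 'insulted'.
— Anna: possessor inside the subject DP of the clause headed by 'admitted'; does not c-command the reflexive — cannot bind it (Principle A).
— Carmen: subject of the clause headed by 'insulted'; c-commands the reflexive within its binding domain — allowed (Principle A).
— Chloe: possessor inside the subject DP of the matrix clause; does not c-command the reflexive — cannot bind it (Principle A).
— Chloe's neighbor: subject of the matrix clause; c-commands the reflexive but lies outside its binding domain — cannot bind it (Principle A).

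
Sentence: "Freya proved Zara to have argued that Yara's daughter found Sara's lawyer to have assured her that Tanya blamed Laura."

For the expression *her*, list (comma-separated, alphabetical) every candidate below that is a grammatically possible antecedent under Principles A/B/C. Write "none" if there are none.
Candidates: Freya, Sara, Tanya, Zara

Freya, Sara, Zara

*her* is a pronoun; Principle B requires it to be free in its binding domain — the clause headed by 'assured'.
— Freya: subject of the matrix clause; c-commands the pronoun but lies outside its binding domain — allowed.
— Sara: possessor inside the subject DP of the clause headed by 'assured'; does not c-command the pronoun — Principle B does not apply; allowed.
— Tanya: subject of the clause headed by 'blamed'; is c-commanded by the pronoun; coreference would bind this R-expression — blocked (Principle C).
— Zara: subject of the clause headed by 'argued'; c-commands the pronoun but lies outside its binding domain — allowed.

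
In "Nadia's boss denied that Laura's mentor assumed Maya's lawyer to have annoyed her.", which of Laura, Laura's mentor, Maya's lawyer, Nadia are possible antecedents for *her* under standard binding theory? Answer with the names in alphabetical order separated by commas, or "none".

*her* is a pronoun; Principle B requires it to be free in its binding domain — the clause headed by 'annoyed'.
— Laura: possessor inside the subject DP of the clause headed by 'assumed'; does not c-command the pronoun — Principle B does not apply; allowed.
— Laura's mentor: subject of the clause headed by 'assumed'; c-commands the pronoun but lies outside its binding domain — allowed.
— Maya's lawyer: subject of the clause headed by 'annoyed'; c-commands the pronoun within its binding domain — blocked (Principle B).
— Nadia: possessor inside the subject DP of the matrix clause; does not c-command the pronoun — Principle B does not apply; allowed.

Laura, Laura's mentor, Nadia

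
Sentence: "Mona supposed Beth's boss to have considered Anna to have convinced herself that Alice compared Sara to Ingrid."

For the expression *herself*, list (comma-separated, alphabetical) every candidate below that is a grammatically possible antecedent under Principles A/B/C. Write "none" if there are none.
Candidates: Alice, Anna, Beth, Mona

Anna

*herself* is a reflexive; Principle A requires it to be bound within its binding domain — the clause headed by 'convinced'.
— Alice: subject of the clause headed by 'compared'; does not c-command the reflexive — cannot bind it (Principle A).
— Anna: subject of the clause headed by 'convinced'; c-commands the reflexive within its binding domain — allowed (Principle A).
— Beth: possessor inside the subject DP of the clause headed by 'considered'; does not c-command the reflexive — cannot bind it (Principle A).
— Mona: subject of the matrix clause; c-commands the reflexive but lies outside its binding domain — cannot bind it (Principle A).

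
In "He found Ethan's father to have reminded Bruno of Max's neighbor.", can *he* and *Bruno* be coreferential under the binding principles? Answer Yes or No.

No

*Bruno* is an R-expression; Principle C requires it to be free (not bound by any c-commanding expression).
— he: subject of the matrix clause; the pronoun c-commands the R-expression — coreference blocked (Principle C).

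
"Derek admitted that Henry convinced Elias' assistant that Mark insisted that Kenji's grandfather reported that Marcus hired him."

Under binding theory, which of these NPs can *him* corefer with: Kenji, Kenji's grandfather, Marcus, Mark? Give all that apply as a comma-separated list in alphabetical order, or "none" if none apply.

Kenji, Kenji's grandfather, Mark

*him* is a pronoun; Principle B requires it to be free in its binding domain — the clause headed by 'hired'.
— Kenji: possessor inside the subject DP of the clause headed by 'reported'; does not c-command the pronoun — Principle B does not apply; allowed.
— Kenji's grandfather: subject of the clause headed by 'reported'; c-commands the pronoun but lies outside its binding domain — allowed.
— Marcus: subject of the clause headed by 'hired'; c-commands the pronoun within its binding domain — blocked (Principle B).
— Mark: subject of the clause headed by 'insisted'; c-commands the pronoun but lies outside its binding domain — allowed.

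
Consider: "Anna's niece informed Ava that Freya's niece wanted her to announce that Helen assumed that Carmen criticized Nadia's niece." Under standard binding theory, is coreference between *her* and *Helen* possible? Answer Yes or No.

No

*Helen* is an R-expression; Principle C requires it to be free (not bound by any c-commanding expression).
— her: subject of the clause headed by 'announce'; the pronoun c-commands the R-expression — coreference blocked (Principle C).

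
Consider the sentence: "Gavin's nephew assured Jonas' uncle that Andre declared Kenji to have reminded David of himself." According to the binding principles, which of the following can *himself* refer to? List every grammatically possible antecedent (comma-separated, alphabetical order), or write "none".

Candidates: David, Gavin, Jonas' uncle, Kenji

*himself* is a reflexive; Principle A requires it to be bound within its binding domain — the clause headed by 'reminded'.
— David: object of the clause headed by 'reminded'; c-commands the reflexive within its binding domain — allowed (Principle A).
— Gavin: possessor inside the subject DP of the matrix clause; does not c-command the reflexive — cannot bind it (Principle A).
— Jonas' uncle: object of the matrix clause; c-commands the reflexive but lies outside its binding domain — cannot bind it (Principle A).
— Kenji: subject of the clause headed by 'reminded'; c-commands the reflexive within its binding domain — allowed (Principle A).

David, Kenji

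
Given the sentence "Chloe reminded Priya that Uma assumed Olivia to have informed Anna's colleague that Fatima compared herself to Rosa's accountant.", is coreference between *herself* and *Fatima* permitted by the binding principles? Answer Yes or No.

*herself* is a reflexive; Principle A requires it to be bound within its binding domain — the clause headed by 'compared'.
— Fatima: subject of the clause headed by 'compared'; c-commands the reflexive within its binding domain — allowed (Principle A).

Yes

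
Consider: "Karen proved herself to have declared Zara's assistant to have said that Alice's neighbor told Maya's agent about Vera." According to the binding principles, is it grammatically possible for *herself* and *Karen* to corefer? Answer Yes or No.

*herself* is a reflexive; Principle A requires it to be bound within its binding domain — the matrix clause.
— Karen: subject of the matrix clause; c-commands the reflexive within its binding domain — allowed (Principle A).

Yes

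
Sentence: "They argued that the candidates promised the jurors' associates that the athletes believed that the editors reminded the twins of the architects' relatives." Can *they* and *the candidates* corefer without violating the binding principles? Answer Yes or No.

*the candidates* is an R-expression; Principle C requires it to be free (not bound by any c-commanding expression).
— they: subject of the matrix clause; the pronoun c-commands the R-expression — coreference blocked (Principle C).

No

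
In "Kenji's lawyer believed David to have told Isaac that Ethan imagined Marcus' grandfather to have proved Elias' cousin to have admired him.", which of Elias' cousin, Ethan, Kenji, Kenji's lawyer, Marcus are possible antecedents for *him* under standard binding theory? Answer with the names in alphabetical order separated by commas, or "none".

*him* is a pronoun; Principle B requires it to be free in its binding domain — the clause headed by 'admired'.
— Elias' cousin: subject of the clause headed by 'admired'; c-commands the pronoun within its binding domain — blocked (Principle B).
— Ethan: subject of the clause headed by 'imagined'; c-commands the pronoun but lies outside its binding domain — allowed.
— Kenji: possessor inside the subject DP of the matrix clause; does not c-command the pronoun — Principle B does not apply; allowed.
— Kenji's lawyer: subject of the matrix clause; c-commands the pronoun but lies outside its binding domain — allowed.
— Marcus: possessor inside the subject DP of the clause headed by 'proved'; does not c-command the pronoun — Principle B does not apply; allowed.

Ethan, Kenji, Kenji's lawyer, Marcus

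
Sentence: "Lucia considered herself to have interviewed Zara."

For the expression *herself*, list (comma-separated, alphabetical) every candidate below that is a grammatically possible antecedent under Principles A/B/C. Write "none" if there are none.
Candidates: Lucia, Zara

Lucia

*herself* is a reflexive; Principle A requires it to be bound within its binding domain — the matrix clause.
— Lucia: subject of the matrix clause; c-commands the reflexive within its binding domain — allowed (Principle A).
— Zara: object of the clause headed by 'interviewed'; does not c-command the reflexive — cannot bind it (Principle A).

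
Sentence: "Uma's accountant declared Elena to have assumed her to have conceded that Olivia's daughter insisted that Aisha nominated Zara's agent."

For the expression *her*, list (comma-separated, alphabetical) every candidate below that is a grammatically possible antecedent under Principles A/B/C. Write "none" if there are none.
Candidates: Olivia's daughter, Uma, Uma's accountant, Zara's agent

*her* is a pronoun; Principle B requires it to be free in its binding domain — the clause headed by 'assumed'.
— Olivia's daughter: subject of the clause headed by 'insisted'; is c-commanded by the pronoun; coreference would bind this R-expression — blocked (Principle C).
— Uma: possessor inside the subject DP of the matrix clause; does not c-command the pronoun — Principle B does not apply; allowed.
— Uma's accountant: subject of the matrix clause; c-commands the pronoun but lies outside its binding domain — allowed.
— Zara's agent: object of the clause headed by 'nominated'; is c-commanded by the pronoun; coreference would bind this R-expression — blocked (Principle C).

Uma, Uma's accountant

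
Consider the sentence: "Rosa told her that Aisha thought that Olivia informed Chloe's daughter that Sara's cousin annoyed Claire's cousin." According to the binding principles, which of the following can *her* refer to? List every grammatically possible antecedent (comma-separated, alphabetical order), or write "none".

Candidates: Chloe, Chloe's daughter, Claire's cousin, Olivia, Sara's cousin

*her* is a pronoun; Principle B requires it to be free in its binding domain — the matrix clause.
— Chloe: possessor inside the object DP of the clause headed by 'informed'; is c-commanded by the pronoun; coreference would bind this R-expression — blocked (Principle C).
— Chloe's daughter: object of the clause headed by 'informed'; is c-commanded by the pronoun; coreference would bind this R-expression — blocked (Principle C).
— Claire's cousin: object of the clause headed by 'annoyed'; is c-commanded by the pronoun; coreference would bind this R-expression — blocked (Principle C).
— Olivia: subject of the clause headed by 'informed'; is c-commanded by the pronoun; coreference would bind this R-expression — blocked (Principle C).
— Sara's cousin: subject of the clause headed by 'annoyed'; is c-commanded by the pronoun; coreference would bind this R-expression — blocked (Principle C).

none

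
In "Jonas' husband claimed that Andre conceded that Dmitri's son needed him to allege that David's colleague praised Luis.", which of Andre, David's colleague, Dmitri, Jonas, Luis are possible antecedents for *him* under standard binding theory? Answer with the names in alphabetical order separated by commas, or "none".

Andre, Dmitri, Jonas

*him* is a pronoun; Principle B requires it to be free in its binding domain — the clause headed by 'needed'.
— Andre: subject of the clause headed by 'conceded'; c-commands the pronoun but lies outside its binding domain — allowed.
— David's colleague: subject of the clause headed by 'praised'; is c-commanded by the pronoun; coreference would bind this R-expression — blocked (Principle C).
— Dmitri: possessor inside the subject DP of the clause headed by 'needed'; does not c-command the pronoun — Principle B does not apply; allowed.
— Jonas: possessor inside the subject DP of the matrix clause; does not c-command the pronoun — Principle B does not apply; allowed.
— Luis: object of the clause headed by 'praised'; is c-commanded by the pronoun; coreference would bind this R-expression — blocked (Principle C).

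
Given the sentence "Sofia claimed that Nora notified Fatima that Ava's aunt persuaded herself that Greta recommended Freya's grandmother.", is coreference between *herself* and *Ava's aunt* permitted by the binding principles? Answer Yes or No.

Yes

*herself* is a reflexive; Principle A requires it to be bound within its binding domain — the clause headed by 'persuaded'.
— Ava's aunt: subject of the clause headed by 'persuaded'; c-commands the reflexive within its binding domain — allowed (Principle A).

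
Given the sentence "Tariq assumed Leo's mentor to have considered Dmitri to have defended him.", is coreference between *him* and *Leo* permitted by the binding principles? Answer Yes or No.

Yes

*him* is a pronoun; Principle B requires it to be free in its binding domain — the clause headed by 'defended'.
— Leo: possessor inside the subject DP of the clause headed by 'considered'; does not c-command the pronoun — Principle B does not apply; allowed.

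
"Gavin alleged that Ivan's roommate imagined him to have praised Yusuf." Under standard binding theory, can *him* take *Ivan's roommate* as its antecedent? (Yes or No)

*him* is a pronoun; Principle B requires it to be free in its binding domain — the clause headed by 'imagined'.
— Ivan's roommate: subject of the clause headed by 'imagined'; c-commands the pronoun within its binding domain — blocked (Principle B).

No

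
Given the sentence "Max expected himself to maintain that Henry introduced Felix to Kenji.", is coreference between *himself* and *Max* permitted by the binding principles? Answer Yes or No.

*himself* is a reflexive; Principle A requires it to be bound within its binding domain — the matrix clause.
— Max: subject of the matrix clause; c-commands the reflexive within its binding domain — allowed (Principle A).

Yes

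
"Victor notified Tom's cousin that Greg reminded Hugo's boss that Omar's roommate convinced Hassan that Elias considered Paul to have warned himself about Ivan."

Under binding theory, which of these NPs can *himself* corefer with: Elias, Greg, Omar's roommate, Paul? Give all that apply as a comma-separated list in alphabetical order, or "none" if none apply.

*himself* is a reflexive; Principle A requires it to be bound within its binding domain — the clause headed by 'warned'.
— Elias: subject of the clause headed by 'considered'; c-commands the reflexive but lies outside its binding domain — cannot bind it (Principle A).
— Greg: subject of the clause headed by 'reminded'; c-commands the reflexive but lies outside its binding domain — cannot bind it (Principle A).
— Omar's roommate: subject of the clause headed by 'convinced'; c-commands the reflexive but lies outside its binding domain — cannot bind it (Principle A).
— Paul: subject of the clause headed by 'warned'; c-commands the reflexive within its binding domain — allowed (Principle A).

Paul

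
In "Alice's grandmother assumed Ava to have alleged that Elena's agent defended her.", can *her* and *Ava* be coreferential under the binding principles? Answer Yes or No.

*Ava* is an R-expression; Principle C requires it to be free (not bound by any c-commanding expression).
— her: object of the clause headed by 'defended'; the pronoun does not c-command the R-expression — coreference allowed.

Yes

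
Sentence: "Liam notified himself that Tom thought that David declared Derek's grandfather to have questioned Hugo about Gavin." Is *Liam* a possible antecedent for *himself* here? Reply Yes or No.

*himself* is a reflexive; Principle A requires it to be bound within its binding domain — the matrix clause.
— Liam: subject of the matrix clause; c-commands the reflexive within its binding domain — allowed (Principle A).

Yes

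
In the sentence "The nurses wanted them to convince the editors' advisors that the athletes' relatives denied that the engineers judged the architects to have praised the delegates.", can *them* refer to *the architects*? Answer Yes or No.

No

*them* is a pronoun; Principle B requires it to be free in its binding domain — the matrix clause.
— the architects: subject of the clause headed by 'praised'; is c-commanded by the pronoun; coreference would bind this R-expression — blocked (Principle C).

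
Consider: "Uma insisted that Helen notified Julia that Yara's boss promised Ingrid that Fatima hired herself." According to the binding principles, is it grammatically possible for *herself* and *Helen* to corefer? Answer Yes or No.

*herself* is a reflexive; Principle A requires it to be bound within its binding domain — the clause headed by 'hired'.
— Helen: subject of the clause headed by 'notified'; c-commands the reflexive but lies outside its binding domain — cannot bind it (Principle A).

No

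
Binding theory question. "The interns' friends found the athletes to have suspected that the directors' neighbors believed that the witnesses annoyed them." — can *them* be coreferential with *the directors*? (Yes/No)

*them* is a pronoun; Principle B requires it to be free in its binding domain — the clause headed by 'annoyed'.
— the directors: possessor inside the subject DP of the clause headed by 'believed'; does not c-command the pronoun — Principle B does not apply; allowed.

Yes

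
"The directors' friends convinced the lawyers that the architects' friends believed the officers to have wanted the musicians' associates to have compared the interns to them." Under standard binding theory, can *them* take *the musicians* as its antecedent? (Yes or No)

Yes

*them* is a pronoun; Principle B requires it to be free in its binding domain — the clause headed by 'compared'.
— the musicians: possessor inside the subject DP of the clause headed by 'compared'; does not c-command the pronoun — Principle B does not apply; allowed.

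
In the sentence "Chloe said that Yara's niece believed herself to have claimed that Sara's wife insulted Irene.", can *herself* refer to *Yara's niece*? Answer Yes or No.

*herself* is a reflexive; Principle A requires it to be bound within its binding domain — the clause headed by 'believed'.
— Yara's niece: subject of the clause headed by 'believed'; c-commands the reflexive within its binding domain — allowed (Principle A).

Yes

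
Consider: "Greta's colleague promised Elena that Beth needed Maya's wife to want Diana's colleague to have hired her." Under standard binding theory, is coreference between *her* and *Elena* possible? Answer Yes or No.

*Elena* is an R-expression; Principle C requires it to be free (not bound by any c-commanding expression).
— her: object of the clause headed by 'hired'; the pronoun does not c-command the R-expression — coreference allowed.

Yes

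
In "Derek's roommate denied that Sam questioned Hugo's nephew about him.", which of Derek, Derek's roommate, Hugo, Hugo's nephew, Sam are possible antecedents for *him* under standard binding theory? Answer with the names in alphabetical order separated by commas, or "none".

*him* is a pronoun; Principle B requires it to be free in its binding domain — the clause headed by 'questioned'.
— Derek: possessor inside the subject DP of the matrix clause; does not c-command the pronoun — Principle B does not apply; allowed.
— Derek's roommate: subject of the matrix clause; c-commands the pronoun but lies outside its binding domain — allowed.
— Hugo: possessor inside the object DP of the clause headed by 'questioned'; does not c-command the pronoun — Principle B does not apply; allowed.
— Hugo's nephew: object of the clause headed by 'questioned'; c-commands the pronoun within its binding domain — blocked (Principle B).
— Sam: subject of the clause headed by 'questioned'; c-commands the pronoun within its binding domain — blocked (Principle B).

Derek, Derek's roommate, Hugo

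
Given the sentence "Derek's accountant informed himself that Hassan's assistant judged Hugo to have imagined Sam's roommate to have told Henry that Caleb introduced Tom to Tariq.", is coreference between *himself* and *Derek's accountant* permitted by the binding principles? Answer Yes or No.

Yes

*himself* is a reflexive; Principle A requires it to be bound within its binding domain — the matrix clause.
— Derek's accountant: subject of the matrix clause; c-commands the reflexive within its binding domain — allowed (Principle A).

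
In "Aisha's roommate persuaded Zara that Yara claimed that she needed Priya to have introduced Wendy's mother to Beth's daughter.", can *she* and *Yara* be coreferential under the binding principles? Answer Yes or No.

Yes

*Yara* is an R-expression; Principle C requires it to be free (not bound by any c-commanding expression).
— she: subject of the clause headed by 'needed'; the pronoun does not c-command the R-expression — coreference allowed.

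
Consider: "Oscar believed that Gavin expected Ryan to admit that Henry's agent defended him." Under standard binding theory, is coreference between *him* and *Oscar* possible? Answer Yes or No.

*Oscar* is an R-expression; Principle C requires it to be free (not bound by any c-commanding expression).
— him: object of the clause headed by 'defended'; the pronoun does not c-command the R-expression — coreference allowed.

Yes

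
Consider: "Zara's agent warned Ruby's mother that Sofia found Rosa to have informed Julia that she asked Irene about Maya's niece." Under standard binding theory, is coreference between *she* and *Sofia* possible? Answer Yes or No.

Yes

*Sofia* is an R-expression; Principle C requires it to be free (not bound by any c-commanding expression).
— she: subject of the clause headed by 'asked'; the pronoun does not c-command the R-expression — coreference allowed.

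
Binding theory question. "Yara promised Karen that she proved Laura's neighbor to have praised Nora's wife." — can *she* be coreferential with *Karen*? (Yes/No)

Yes

*she* is a pronoun; Principle B requires it to be free in its binding domain — the clause headed by 'proved'.
— Karen: object of the matrix clause; c-commands the pronoun but lies outside its binding domain — allowed.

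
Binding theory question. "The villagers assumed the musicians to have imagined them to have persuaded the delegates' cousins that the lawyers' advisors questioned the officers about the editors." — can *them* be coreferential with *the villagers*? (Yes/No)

Yes

*them* is a pronoun; Principle B requires it to be free in its binding domain — the clause headed by 'imagined'.
— the villagers: subject of the matrix clause; c-commands the pronoun but lies outside its binding domain — allowed.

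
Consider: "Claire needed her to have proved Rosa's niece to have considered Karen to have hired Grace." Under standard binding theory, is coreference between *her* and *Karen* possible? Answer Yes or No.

*Karen* is an R-expression; Principle C requires it to be free (not bound by any c-commanding expression).
— her: subject of the clause headed by 'proved'; the pronoun c-commands the R-expression — coreference blocked (Principle C).

No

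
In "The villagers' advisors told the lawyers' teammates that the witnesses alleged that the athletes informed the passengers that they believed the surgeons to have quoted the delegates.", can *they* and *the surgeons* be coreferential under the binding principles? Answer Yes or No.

*the surgeons* is an R-expression; Principle C requires it to be free (not bound by any c-commanding expression).
— they: subject of the clause headed by 'believed'; the pronoun c-commands the R-expression — coreference blocked (Principle C).

No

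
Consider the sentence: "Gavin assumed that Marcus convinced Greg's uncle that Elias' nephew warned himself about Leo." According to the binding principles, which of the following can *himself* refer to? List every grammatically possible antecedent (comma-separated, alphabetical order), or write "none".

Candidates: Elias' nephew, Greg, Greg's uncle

*himself* is a reflexive; Principle A requires it to be bound within its binding domain — the clause headed by 'warned'.
— Elias' nephew: subject of the clause headed by 'warned'; c-commands the reflexive within its binding domain — allowed (Principle A).
— Greg: possessor inside the object DP of the clause headed by 'convinced'; does not c-command the reflexive — cannot bind it (Principle A).
— Greg's uncle: object of the clause headed by 'convinced'; c-commands the reflexive but lies outside its binding domain — cannot bind it (Principle A).

Elias' nephew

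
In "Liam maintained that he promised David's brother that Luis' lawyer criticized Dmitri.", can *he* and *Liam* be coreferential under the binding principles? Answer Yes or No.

*Liam* is an R-expression; Principle C requires it to be free (not bound by any c-commanding expression).
— he: subject of the clause headed by 'promised'; the pronoun does not c-command the R-expression — coreference allowed.

Yes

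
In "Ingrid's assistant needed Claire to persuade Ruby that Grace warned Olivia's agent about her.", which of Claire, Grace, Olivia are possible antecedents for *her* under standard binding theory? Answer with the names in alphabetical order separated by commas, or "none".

Claire, Olivia

*her* is a pronoun; Principle B requires it to be free in its binding domain — the clause headed by 'warned'.
— Claire: subject of the clause headed by 'persuade'; c-commands the pronoun but lies outside its binding domain — allowed.
— Grace: subject of the clause headed by 'warned'; c-commands the pronoun within its binding domain — blocked (Principle B).
— Olivia: possessor inside the object DP of the clause headed by 'warned'; does not c-command the pronoun — Principle B does not apply; allowed.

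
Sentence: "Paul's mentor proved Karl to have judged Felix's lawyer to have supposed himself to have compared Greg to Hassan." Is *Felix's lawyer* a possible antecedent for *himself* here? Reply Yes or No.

*himself* is a reflexive; Principle A requires it to be bound within its binding domain — the clause headed by 'supposed'.
— Felix's lawyer: subject of the clause headed by 'supposed'; c-commands the reflexive within its binding domain — allowed (Principle A).

Yes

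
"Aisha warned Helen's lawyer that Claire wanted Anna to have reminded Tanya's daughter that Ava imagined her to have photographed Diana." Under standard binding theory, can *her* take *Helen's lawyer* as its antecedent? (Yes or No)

*her* is a pronoun; Principle B requires it to be free in its binding domain — the clause headed by 'imagined'.
— Helen's lawyer: object of the matrix clause; c-commands the pronoun but lies outside its binding domain — allowed.

Yes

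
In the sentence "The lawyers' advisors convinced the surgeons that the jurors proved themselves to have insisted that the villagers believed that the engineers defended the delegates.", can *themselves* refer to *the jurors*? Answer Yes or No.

Yes

*themselves* is a reflexive; Principle A requires it to be bound within its binding domain — the clause headed by 'proved'.
— the jurors: subject of the clause headed by 'proved'; c-commands the reflexive within its binding domain — allowed (Principle A).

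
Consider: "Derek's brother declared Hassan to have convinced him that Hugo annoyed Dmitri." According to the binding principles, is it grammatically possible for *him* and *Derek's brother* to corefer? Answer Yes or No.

*him* is a pronoun; Principle B requires it to be free in its binding domain — the clause headed by 'convinced'.
— Derek's brother: subject of the matrix clause; c-commands the pronoun but lies outside its binding domain — allowed.

Yes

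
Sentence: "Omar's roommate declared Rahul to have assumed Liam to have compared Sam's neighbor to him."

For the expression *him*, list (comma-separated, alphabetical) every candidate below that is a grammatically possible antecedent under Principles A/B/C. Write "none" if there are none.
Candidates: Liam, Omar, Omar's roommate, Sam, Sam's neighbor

Omar, Omar's roommate, Sam

*him* is a pronoun; Principle B requires it to be free in its binding domain — the clause headed by 'compared'.
— Liam: subject of the clause headed by 'compared'; c-commands the pronoun within its binding domain — blocked (Principle B).
— Omar: possessor inside the subject DP of the matrix clause; does not c-command the pronoun — Principle B does not apply; allowed.
— Omar's roommate: subject of the matrix clause; c-commands the pronoun but lies outside its binding domain — allowed.
— Sam: possessor inside the object DP of the clause headed by 'compared'; does not c-command the pronoun — Principle B does not apply; allowed.
— Sam's neighbor: object of the clause headed by 'compared'; c-commands the pronoun within its binding domain — blocked (Principle B).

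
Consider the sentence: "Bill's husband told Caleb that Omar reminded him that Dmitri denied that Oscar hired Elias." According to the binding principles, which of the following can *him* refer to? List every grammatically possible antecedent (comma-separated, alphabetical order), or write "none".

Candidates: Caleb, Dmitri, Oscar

Caleb

*him* is a pronoun; Principle B requires it to be free in its binding domain — the clause headed by 'reminded'.
— Caleb: object of the matrix clause; c-commands the pronoun but lies outside its binding domain — allowed.
— Dmitri: subject of the clause headed by 'denied'; is c-commanded by the pronoun; coreference would bind this R-expression — blocked (Principle C).
— Oscar: subject of the clause headed by 'hired'; is c-commanded by the pronoun; coreference would bind this R-expression — blocked (Principle C).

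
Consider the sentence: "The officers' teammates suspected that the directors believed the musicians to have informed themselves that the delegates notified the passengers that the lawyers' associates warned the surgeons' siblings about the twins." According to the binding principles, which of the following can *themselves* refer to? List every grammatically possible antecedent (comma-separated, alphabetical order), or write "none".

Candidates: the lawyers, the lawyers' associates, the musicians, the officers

the musicians

*themselves* is a reflexive; Principle A requires it to be bound within its binding domain — the clause headed by 'informed'.
— the lawyers: possessor inside the subject DP of the clause headed by 'warned'; does not c-command the reflexive — cannot bind it (Principle A).
— the lawyers' associates: subject of the clause headed by 'warned'; does not c-command the reflexive — cannot bind it (Principle A).
— the musicians: subject of the clause headed by 'informed'; c-commands the reflexive within its binding domain — allowed (Principle A).
— the officers: possessor inside the subject DP of the matrix clause; does not c-command the reflexive — cannot bind it (Principle A).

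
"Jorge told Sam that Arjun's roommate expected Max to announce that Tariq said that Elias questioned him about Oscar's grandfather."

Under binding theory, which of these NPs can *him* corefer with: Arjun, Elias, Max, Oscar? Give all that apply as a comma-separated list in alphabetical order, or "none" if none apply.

Arjun, Max

*him* is a pronoun; Principle B requires it to be free in its binding domain — the clause headed by 'questioned'.
— Arjun: possessor inside the subject DP of the clause headed by 'expected'; does not c-command the pronoun — Principle B does not apply; allowed.
— Elias: subject of the clause headed by 'questioned'; c-commands the pronoun within its binding domain — blocked (Principle B).
— Max: subject of the clause headed by 'announce'; c-commands the pronoun but lies outside its binding domain — allowed.
— Oscar: possessor inside the second object DP of the clause headed by 'questioned'; is c-commanded by the pronoun; coreference would bind this R-expression — blocked (Principle C).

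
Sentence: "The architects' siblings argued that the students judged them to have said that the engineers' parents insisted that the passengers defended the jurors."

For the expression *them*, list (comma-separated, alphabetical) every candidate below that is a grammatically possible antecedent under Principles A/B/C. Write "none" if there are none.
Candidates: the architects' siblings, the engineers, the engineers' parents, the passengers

*them* is a pronoun; Principle B requires it to be free in its binding domain — the clause headed by 'judged'.
— the architects' siblings: subject of the matrix clause; c-commands the pronoun but lies outside its binding domain — allowed.
— the engineers: possessor inside the subject DP of the clause headed by 'insisted'; is c-commanded by the pronoun; coreference would bind this R-expression — blocked (Principle C).
— the engineers' parents: subject of the clause headed by 'insisted'; is c-commanded by the pronoun; coreference would bind this R-expression — blocked (Principle C).
— the passengers: subject of the clause headed by 'defended'; is c-commanded by the pronoun; coreference would bind this R-expression — blocked (Principle C).

the architects' siblings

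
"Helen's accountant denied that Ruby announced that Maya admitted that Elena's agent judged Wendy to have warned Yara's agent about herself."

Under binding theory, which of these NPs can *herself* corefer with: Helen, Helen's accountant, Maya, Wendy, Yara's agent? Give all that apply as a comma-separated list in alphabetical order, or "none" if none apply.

Wendy, Yara's agent

*herself* is a reflexive; Principle A requires it to be bound within its binding domain — the clause headed by 'warned'.
— Helen: possessor inside the subject DP of the matrix clause; does not c-command the reflexive — cannot bind it (Principle A).
— Helen's accountant: subject of the matrix clause; c-commands the reflexive but lies outside its binding domain — cannot bind it (Principle A).
— Maya: subject of the clause headed by 'admitted'; c-commands the reflexive but lies outside its binding domain — cannot bind it (Principle A).
— Wendy: subject of the clause headed by 'warned'; c-commands the reflexive within its binding domain — allowed (Principle A).
— Yara's agent: object of the clause headed by 'warned'; c-commands the reflexive within its binding domain — allowed (Principle A).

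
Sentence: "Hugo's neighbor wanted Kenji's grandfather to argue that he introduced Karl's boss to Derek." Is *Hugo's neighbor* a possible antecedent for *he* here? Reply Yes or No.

*he* is a pronoun; Principle B requires it to be free in its binding domain — the clause headed by 'introduced'.
— Hugo's neighbor: subject of the matrix clause; c-commands the pronoun but lies outside its binding domain — allowed.

Yes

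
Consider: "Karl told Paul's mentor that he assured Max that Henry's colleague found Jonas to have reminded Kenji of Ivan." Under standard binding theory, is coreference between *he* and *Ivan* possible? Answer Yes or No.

*Ivan* is an R-expression; Principle C requires it to be free (not bound by any c-commanding expression).
— he: subject of the clause headed by 'assured'; the pronoun c-commands the R-expression — coreference blocked (Principle C).

No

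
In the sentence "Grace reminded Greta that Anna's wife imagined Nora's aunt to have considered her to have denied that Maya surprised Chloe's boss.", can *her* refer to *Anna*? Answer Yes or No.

Yes

*her* is a pronoun; Principle B requires it to be free in its binding domain — the clause headed by 'considered'.
— Anna: possessor inside the subject DP of the clause headed by 'imagined'; does not c-command the pronoun — Principle B does not apply; allowed.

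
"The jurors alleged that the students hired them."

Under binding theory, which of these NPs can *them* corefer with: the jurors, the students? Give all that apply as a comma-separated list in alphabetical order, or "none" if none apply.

*them* is a pronoun; Principle B requires it to be free in its binding domain — the clause headed by 'hired'.
— the jurors: subject of the matrix clause; c-commands the pronoun but lies outside its binding domain — allowed.
— the students: subject of the clause headed by 'hired'; c-commands the pronoun within its binding domain — blocked (Principle B).

the jurors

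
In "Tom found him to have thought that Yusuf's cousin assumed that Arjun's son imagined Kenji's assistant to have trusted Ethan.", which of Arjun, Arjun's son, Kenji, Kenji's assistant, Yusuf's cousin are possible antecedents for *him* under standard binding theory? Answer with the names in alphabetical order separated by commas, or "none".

none

*him* is a pronoun; Principle B requires it to be free in its binding domain — the matrix clause.
— Arjun: possessor inside the subject DP of the clause headed by 'imagined'; is c-commanded by the pronoun; coreference would bind this R-expression — blocked (Principle C).
— Arjun's son: subject of the clause headed by 'imagined'; is c-commanded by the pronoun; coreference would bind this R-expression — blocked (Principle C).
— Kenji: possessor inside the subject DP of the clause headed by 'trusted'; is c-commanded by the pronoun; coreference would bind this R-expression — blocked (Principle C).
— Kenji's assistant: subject of the clause headed by 'trusted'; is c-commanded by the pronoun; coreference would bind this R-expression — blocked (Principle C).
— Yusuf's cousin: subject of the clause headed by 'assumed'; is c-commanded by the pronoun; coreference would bind this R-expression — blocked (Principle C).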